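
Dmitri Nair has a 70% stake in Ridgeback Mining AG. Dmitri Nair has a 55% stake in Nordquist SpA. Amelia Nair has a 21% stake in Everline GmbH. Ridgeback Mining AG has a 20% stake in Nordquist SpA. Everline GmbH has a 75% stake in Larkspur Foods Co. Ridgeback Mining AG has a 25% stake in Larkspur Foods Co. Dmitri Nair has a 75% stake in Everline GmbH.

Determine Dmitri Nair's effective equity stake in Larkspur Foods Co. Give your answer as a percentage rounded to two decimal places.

Dmitri reaches Larkspur along 2 paths.
Via Everline: 75% × 75% = 56.25%.
Via Ridgeback: 70% × 25% = 17.5%.
Total: 56.25% + 17.5% = 73.75%.

73.75%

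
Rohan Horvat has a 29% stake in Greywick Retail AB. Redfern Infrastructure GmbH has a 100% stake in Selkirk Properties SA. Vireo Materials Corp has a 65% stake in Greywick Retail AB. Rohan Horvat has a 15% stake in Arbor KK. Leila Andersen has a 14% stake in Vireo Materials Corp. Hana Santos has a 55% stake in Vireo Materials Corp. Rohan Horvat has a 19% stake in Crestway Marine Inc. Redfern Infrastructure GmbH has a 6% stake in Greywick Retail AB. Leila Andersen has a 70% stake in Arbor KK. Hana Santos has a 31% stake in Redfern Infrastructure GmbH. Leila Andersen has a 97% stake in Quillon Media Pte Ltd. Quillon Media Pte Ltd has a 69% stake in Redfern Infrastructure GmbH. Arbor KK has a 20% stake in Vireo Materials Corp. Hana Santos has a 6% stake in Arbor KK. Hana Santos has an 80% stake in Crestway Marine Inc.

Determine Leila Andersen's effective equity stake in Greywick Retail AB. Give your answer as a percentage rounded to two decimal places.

22.22%

Leila reaches Greywick along 3 paths.
Via Arbor → Vireo: 70% × 20% × 65% = 9.1%.
Via Vireo: 14% × 65% = 9.1%.
Via Quillon → Redfern: 97% × 69% × 6% = 4.0158%.
Total: 9.1% + 9.1% + 4.0158% = 22.2158%.
Rounded: 22.22%.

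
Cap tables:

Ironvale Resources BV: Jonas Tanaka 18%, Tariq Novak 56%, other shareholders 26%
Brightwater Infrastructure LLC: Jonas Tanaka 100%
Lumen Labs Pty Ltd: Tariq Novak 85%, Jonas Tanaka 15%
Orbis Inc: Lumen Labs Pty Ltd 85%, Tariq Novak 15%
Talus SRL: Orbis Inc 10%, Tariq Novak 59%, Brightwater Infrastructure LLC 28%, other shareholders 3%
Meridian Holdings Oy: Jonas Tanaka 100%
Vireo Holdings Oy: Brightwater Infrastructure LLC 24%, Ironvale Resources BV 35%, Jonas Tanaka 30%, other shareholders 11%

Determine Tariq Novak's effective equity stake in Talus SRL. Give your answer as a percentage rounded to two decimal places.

Tariq reaches Talus along 3 paths.
Via Lumen → Orbis: 85% × 85% × 10% = 7.225%.
Via Orbis: 15% × 10% = 1.5%.
Direct stake: 59% = 59%.
Total: 7.225% + 1.5% + 59% = 67.725%.
Rounded: 67.73%.

67.73%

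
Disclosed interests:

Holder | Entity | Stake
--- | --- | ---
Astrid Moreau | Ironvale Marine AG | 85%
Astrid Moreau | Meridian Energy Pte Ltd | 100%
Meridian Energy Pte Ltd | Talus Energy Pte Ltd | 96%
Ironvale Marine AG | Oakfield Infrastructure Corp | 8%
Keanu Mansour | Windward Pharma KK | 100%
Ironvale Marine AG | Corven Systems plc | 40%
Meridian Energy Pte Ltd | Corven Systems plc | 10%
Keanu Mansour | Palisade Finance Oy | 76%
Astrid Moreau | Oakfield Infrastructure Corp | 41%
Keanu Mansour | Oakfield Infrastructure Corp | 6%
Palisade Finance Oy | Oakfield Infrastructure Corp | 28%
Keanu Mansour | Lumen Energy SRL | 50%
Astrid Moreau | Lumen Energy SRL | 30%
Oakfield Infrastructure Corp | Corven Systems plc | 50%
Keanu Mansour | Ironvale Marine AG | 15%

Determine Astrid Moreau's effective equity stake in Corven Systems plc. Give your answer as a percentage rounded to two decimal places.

Astrid reaches Corven along 4 paths.
Via Ironvale: 85% × 40% = 34%.
Via Meridian: 100% × 10% = 10%.
Via Oakfield: 41% × 50% = 20.5%.
Via Ironvale → Oakfield: 85% × 8% × 50% = 3.4%.
Total: 34% + 10% + 20.5% + 3.4% = 67.9%.
Rounded: 67.90%.

67.90%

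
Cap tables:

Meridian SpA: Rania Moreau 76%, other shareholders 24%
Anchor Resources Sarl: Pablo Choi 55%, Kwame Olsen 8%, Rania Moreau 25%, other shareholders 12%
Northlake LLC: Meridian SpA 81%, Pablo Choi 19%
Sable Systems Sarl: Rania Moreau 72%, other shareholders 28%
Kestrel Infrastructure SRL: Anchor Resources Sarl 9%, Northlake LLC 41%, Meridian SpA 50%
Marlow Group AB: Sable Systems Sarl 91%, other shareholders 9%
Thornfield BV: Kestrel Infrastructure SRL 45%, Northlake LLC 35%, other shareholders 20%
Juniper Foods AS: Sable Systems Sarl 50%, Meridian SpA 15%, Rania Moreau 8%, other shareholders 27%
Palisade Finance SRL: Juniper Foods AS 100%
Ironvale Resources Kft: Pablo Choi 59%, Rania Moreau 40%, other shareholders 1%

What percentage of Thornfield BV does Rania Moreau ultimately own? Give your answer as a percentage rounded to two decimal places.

51.02%

Rania reaches Thornfield along 4 paths.
Via Anchor → Kestrel: 25% × 9% × 45% = 1.0125%.
Via Meridian → Northlake → Kestrel: 76% × 81% × 41% × 45% = 11.35782%.
Via Meridian → Kestrel: 76% × 50% × 45% = 17.1%.
Via Meridian → Northlake: 76% × 81% × 35% = 21.546%.
Total: 1.0125% + 11.35782% + 17.1% + 21.546% = 51.01632%.
Rounded: 51.02%.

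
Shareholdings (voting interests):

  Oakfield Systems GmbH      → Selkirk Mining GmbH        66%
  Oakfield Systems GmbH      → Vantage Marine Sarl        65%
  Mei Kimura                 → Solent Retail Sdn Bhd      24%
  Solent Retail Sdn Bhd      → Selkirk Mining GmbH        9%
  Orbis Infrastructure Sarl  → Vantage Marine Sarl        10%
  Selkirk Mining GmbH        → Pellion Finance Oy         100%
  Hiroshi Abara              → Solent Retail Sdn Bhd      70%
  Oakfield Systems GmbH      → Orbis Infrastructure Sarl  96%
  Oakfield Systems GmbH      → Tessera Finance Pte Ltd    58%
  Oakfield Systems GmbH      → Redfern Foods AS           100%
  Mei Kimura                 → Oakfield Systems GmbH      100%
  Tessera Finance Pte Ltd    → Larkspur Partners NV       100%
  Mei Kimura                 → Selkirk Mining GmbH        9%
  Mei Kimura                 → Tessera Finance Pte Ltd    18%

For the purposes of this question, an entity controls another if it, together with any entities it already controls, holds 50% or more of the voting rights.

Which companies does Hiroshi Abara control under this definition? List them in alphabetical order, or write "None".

Solent Retail Sdn Bhd

Hiroshi holds 70% of Solent, so Hiroshi controls Solent.
No other company's threshold is met.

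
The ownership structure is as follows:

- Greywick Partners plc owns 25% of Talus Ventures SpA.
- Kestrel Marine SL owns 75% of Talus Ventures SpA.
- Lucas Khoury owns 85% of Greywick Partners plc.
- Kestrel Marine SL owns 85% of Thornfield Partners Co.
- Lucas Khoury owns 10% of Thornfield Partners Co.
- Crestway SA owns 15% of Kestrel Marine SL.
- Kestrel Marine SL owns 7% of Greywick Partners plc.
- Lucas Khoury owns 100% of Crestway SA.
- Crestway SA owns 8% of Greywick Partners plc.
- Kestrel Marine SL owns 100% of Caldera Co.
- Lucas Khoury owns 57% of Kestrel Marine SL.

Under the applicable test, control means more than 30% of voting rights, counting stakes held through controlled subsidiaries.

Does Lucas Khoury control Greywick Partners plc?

Yes

Lucas holds 100% of Crestway, so Lucas controls Crestway.
Lucas and Crestway together hold 57% + 15% = 72% of Kestrel, so Lucas controls Kestrel.
Kestrel and Crestway and Lucas together hold 7% + 8% + 85% = 100% of Greywick, so Lucas controls Greywick.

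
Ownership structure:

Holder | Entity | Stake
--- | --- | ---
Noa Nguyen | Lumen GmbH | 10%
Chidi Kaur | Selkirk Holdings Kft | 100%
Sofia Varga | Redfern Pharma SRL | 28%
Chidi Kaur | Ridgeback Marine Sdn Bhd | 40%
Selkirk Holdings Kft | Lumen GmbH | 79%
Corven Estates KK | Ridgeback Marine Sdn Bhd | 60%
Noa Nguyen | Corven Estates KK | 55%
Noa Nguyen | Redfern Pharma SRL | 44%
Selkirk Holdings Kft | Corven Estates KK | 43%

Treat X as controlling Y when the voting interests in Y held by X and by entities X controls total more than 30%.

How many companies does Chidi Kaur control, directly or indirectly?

4

Chidi holds 100% of Selkirk, so Chidi controls Selkirk.
Selkirk holds 43% of Corven, so Chidi controls Corven.
Chidi and Corven together hold 40% + 60% = 100% of Ridgeback, so Chidi controls Ridgeback.
Selkirk holds 79% of Lumen, so Chidi controls Lumen.
No other company's threshold is met.
Chidi controls 4 companies.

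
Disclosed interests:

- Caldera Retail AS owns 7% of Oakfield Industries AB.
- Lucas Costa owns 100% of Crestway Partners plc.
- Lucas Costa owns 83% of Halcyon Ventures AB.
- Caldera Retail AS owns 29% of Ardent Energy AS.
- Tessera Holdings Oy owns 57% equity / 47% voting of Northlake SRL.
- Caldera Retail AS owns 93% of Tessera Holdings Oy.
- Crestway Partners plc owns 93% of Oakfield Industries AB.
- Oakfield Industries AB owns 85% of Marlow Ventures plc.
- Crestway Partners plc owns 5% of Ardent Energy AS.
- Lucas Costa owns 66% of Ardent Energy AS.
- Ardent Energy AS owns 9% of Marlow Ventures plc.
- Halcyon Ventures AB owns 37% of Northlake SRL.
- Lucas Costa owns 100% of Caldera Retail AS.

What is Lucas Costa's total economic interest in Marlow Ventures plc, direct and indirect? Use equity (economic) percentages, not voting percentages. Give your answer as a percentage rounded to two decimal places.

94.00%

Lucas reaches Marlow along 5 paths.
Via Crestway → Ardent: 100% × 5% × 9% = 0.45%.
Via Caldera → Ardent: 100% × 29% × 9% = 2.61%.
Via Ardent: 66% × 9% = 5.94%.
Via Caldera → Oakfield: 100% × 7% × 85% = 5.95%.
Via Crestway → Oakfield: 100% × 93% × 85% = 79.05%.
Total: 0.45% + 2.61% + 5.94% + 5.95% + 79.05% = 94%.
Rounded: 94.00%.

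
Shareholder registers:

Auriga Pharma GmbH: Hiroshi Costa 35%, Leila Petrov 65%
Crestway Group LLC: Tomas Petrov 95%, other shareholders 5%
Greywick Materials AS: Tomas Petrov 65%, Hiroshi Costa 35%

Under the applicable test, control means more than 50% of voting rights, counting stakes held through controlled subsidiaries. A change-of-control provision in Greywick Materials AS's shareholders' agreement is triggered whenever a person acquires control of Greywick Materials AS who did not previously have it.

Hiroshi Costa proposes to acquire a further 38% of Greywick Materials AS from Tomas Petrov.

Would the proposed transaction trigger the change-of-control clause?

The purchase adds only to Hiroshi's holdings (Tomas's stake shrinks), so Hiroshi is the only person who could newly come to control Greywick.
Hiroshi's largest direct stake is 35% in Auriga, which does not meet the threshold, so Hiroshi controls no company.
In Greywick, Hiroshi's side holds only 35%, not > 50%.
So before the transaction, Hiroshi does not control Greywick.
After the purchase, Hiroshi's direct stake in Greywick rises to 35% + 38% = 73%, and Tomas's stake falls to 27%.
Hiroshi holds 73% of Greywick, so Hiroshi controls Greywick.
Hiroshi did not control Greywick before and does after, so the clause is triggered.

Yes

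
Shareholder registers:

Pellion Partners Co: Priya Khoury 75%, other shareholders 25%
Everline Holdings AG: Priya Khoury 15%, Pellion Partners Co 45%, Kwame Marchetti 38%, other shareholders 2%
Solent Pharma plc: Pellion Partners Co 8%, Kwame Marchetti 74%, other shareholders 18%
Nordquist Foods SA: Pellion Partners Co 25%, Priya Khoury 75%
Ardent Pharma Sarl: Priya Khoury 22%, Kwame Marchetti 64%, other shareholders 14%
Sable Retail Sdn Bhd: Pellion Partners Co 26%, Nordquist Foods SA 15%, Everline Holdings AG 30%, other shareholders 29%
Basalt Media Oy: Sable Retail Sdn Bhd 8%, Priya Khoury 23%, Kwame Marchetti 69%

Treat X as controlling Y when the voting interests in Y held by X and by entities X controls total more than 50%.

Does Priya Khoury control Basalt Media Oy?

Priya holds 75% of Pellion, so Priya controls Pellion.
Priya and Pellion together hold 15% + 45% = 60% of Everline, so Priya controls Everline.
Pellion and Priya together hold 25% + 75% = 100% of Nordquist, so Priya controls Nordquist.
Pellion and Nordquist and Everline together hold 26% + 15% + 30% = 71% of Sable, so Priya controls Sable.
In Basalt, Priya's side holds only 8% + 23% = 31%, not > 50%.
So Priya does not control Basalt.

No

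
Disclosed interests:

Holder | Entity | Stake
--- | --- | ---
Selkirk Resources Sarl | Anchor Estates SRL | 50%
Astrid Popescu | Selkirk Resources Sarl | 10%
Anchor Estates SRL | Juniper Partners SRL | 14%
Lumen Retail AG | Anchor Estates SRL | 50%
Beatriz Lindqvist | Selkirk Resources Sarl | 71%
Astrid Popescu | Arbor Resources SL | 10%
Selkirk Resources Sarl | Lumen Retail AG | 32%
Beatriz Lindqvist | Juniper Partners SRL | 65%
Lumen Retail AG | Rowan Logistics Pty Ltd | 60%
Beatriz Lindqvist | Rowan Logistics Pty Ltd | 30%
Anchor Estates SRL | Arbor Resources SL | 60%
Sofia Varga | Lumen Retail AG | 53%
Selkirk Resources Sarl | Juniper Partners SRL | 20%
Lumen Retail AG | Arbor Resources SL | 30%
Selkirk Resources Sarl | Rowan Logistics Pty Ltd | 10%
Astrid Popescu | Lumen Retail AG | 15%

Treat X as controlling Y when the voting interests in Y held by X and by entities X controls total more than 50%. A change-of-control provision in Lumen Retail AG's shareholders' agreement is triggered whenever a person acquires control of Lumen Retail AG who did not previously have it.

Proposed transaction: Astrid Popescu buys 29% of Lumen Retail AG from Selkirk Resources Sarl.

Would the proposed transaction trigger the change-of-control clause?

No

The purchase adds only to Astrid's holdings (Selkirk's stake shrinks), so Astrid is the only person who could newly come to control Lumen.
Astrid's largest direct stake is 15% in Lumen, which does not meet the threshold, so Astrid controls no company.
In Lumen, Astrid's side holds only 15%, not > 50%.
So before the transaction, Astrid does not control Lumen.
After the purchase, Astrid's direct stake in Lumen rises to 15% + 29% = 44%, and Selkirk's stake falls to 3%.
After the transaction, Astrid's side holds 44% of Lumen, not > 50%, so Astrid still does not control Lumen.
No new person acquires control, so the clause is not triggered.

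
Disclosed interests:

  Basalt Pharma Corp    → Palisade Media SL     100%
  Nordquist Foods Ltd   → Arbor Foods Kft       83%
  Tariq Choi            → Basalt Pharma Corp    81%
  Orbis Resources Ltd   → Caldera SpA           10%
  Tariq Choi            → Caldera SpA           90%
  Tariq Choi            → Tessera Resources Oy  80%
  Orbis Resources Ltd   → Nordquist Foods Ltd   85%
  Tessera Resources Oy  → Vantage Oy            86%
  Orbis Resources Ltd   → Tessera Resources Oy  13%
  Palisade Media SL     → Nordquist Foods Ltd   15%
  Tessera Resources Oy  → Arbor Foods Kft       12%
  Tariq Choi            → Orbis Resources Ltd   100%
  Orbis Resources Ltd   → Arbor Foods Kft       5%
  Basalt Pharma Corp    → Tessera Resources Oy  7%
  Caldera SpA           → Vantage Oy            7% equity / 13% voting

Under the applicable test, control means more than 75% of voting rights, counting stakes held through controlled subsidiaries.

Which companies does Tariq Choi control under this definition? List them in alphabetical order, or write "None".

Tariq holds 81% of Basalt, so Tariq controls Basalt.
Tariq holds 100% of Orbis, so Tariq controls Orbis.
Basalt holds 100% of Palisade, so Tariq controls Palisade.
Orbis and Basalt and Tariq together hold 13% + 7% + 80% = 100% of Tessera, so Tariq controls Tessera.
Palisade and Orbis together hold 15% + 85% = 100% of Nordquist, so Tariq controls Nordquist.
Nordquist and Orbis and Tessera together hold 83% + 5% + 12% = 100% of Arbor, so Tariq controls Arbor.
Orbis and Tariq together hold 10% + 90% = 100% of Caldera, so Tariq controls Caldera.
Caldera and Tessera together hold 13% + 86% = 99% of Vantage, so Tariq controls Vantage.

Arbor Foods Kft, Basalt Pharma Corp, Caldera SpA, Nordquist Foods Ltd, Orbis Resources Ltd, Palisade Media SL, Tessera Resources Oy, Vantage Oy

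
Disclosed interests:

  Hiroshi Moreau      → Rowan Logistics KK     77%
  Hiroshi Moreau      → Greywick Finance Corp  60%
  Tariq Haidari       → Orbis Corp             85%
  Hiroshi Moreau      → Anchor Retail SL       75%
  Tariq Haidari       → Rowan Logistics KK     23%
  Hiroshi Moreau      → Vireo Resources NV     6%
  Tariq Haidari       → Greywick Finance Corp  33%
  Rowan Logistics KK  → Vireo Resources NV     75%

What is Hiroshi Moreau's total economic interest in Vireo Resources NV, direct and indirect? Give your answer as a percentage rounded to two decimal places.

63.75%

Hiroshi reaches Vireo along 2 paths.
Via Rowan: 77% × 75% = 57.75%.
Direct stake: 6% = 6%.
Total: 57.75% + 6% = 63.75%.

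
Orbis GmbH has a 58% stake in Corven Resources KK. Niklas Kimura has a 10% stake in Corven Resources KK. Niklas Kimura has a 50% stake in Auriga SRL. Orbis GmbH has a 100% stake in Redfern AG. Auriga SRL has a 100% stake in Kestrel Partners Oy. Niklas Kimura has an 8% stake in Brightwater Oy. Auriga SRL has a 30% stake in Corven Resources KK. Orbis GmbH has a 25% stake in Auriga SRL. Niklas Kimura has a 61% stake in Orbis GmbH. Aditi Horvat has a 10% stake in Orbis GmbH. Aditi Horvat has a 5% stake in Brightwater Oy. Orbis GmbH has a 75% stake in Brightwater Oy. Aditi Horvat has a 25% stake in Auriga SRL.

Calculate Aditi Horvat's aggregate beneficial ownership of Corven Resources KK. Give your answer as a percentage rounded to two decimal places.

Aditi reaches Corven along 3 paths.
Via Auriga: 25% × 30% = 7.5%.
Via Orbis → Auriga: 10% × 25% × 30% = 0.75%.
Via Orbis: 10% × 58% = 5.8%.
Total: 7.5% + 0.75% + 5.8% = 14.05%.

14.05%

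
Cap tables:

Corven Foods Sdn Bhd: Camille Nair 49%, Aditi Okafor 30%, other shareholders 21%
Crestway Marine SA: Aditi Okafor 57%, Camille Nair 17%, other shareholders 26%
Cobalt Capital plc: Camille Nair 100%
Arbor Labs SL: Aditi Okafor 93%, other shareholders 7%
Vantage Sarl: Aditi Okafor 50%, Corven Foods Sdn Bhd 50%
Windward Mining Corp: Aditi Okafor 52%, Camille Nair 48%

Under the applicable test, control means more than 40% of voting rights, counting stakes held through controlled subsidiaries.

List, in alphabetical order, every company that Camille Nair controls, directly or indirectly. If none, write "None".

Cobalt Capital plc, Corven Foods Sdn Bhd, Vantage Sarl, Windward Mining Corp

Camille holds 49% of Corven, so Camille controls Corven.
Camille holds 100% of Cobalt, so Camille controls Cobalt.
Corven holds 50% of Vantage, so Camille controls Vantage.
Camille holds 48% of Windward, so Camille controls Windward.
No other company's threshold is met.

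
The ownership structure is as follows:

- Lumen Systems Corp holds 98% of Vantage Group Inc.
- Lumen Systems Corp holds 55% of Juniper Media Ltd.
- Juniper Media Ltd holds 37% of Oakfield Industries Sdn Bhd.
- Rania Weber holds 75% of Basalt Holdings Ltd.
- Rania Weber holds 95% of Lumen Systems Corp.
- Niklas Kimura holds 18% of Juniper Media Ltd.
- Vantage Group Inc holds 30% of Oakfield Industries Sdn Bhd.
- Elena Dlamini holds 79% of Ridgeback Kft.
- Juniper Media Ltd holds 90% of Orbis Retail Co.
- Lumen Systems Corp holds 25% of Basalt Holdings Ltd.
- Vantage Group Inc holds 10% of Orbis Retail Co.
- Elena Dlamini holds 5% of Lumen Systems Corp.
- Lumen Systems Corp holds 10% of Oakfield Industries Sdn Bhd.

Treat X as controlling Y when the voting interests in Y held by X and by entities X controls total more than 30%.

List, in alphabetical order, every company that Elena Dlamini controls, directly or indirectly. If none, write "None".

Elena holds 79% of Ridgeback, so Elena controls Ridgeback.
No other company's threshold is met.

Ridgeback Kft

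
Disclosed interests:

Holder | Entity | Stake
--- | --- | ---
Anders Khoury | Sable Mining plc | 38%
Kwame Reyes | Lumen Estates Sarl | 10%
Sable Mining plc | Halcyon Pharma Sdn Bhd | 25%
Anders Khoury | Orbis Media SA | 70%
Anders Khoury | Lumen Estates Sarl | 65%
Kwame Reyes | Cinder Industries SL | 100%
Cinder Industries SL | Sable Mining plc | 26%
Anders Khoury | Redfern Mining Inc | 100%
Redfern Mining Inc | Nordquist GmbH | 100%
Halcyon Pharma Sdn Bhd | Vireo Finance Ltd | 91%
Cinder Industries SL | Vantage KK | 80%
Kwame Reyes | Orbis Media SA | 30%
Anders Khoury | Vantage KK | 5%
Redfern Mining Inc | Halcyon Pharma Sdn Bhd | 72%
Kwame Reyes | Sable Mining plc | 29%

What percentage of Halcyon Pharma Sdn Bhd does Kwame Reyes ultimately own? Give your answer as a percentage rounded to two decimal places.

13.75%

Kwame reaches Halcyon along 2 paths.
Via Cinder → Sable: 100% × 26% × 25% = 6.5%.
Via Sable: 29% × 25% = 7.25%.
Total: 6.5% + 7.25% = 13.75%.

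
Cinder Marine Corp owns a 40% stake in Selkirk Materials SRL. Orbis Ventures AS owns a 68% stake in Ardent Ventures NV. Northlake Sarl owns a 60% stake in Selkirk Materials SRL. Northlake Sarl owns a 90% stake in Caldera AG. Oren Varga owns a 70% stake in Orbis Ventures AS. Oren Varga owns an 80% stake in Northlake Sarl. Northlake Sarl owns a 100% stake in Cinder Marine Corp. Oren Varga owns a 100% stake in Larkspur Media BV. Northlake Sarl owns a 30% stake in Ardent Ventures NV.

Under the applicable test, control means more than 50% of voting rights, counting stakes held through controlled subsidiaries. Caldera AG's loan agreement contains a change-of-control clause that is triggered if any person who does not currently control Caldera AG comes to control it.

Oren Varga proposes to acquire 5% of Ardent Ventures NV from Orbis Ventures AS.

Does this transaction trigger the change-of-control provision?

The purchase adds only to Oren's holdings (Orbis's stake shrinks), so Oren is the only person who could newly come to control Caldera.
Oren holds 80% of Northlake, so Oren controls Northlake.
Northlake holds 90% of Caldera, so Oren controls Caldera.
So Oren already controls Caldera before the transaction.
After the purchase, Oren holds 5% of Ardent directly, and Orbis's stake falls to 63%.
Oren controlled Caldera already, so this is not a new person acquiring control; every other person's position is unchanged or reduced.
No new person acquires control, so the clause is not triggered.

No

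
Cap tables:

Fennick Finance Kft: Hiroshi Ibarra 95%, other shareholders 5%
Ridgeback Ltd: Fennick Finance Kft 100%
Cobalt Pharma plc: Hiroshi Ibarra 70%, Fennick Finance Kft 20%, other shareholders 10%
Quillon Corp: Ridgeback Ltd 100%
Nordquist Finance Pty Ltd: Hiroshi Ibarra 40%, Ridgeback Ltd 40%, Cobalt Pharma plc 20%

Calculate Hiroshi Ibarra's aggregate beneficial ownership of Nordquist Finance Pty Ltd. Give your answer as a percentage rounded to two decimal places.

Hiroshi reaches Nordquist along 4 paths.
Direct stake: 40% = 40%.
Via Fennick → Ridgeback: 95% × 100% × 40% = 38%.
Via Cobalt: 70% × 20% = 14%.
Via Fennick → Cobalt: 95% × 20% × 20% = 3.8%.
Total: 40% + 38% + 14% + 3.8% = 95.8%.
Rounded: 95.80%.

95.80%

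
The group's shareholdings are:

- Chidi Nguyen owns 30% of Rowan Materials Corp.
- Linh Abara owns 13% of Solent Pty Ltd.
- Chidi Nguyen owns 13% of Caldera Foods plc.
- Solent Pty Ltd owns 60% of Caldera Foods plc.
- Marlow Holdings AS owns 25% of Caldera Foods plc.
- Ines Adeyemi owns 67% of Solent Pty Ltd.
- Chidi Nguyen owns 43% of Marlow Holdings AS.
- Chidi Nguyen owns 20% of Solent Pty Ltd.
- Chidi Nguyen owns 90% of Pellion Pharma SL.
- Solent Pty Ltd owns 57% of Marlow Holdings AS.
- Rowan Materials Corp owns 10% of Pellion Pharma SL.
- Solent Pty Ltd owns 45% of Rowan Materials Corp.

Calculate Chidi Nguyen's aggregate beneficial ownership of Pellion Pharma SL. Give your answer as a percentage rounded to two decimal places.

93.90%

Chidi reaches Pellion along 3 paths.
Direct stake: 90% = 90%.
Via Solent → Rowan: 20% × 45% × 10% = 0.9%.
Via Rowan: 30% × 10% = 3%.
Total: 90% + 0.9% + 3% = 93.9%.
Rounded: 93.90%.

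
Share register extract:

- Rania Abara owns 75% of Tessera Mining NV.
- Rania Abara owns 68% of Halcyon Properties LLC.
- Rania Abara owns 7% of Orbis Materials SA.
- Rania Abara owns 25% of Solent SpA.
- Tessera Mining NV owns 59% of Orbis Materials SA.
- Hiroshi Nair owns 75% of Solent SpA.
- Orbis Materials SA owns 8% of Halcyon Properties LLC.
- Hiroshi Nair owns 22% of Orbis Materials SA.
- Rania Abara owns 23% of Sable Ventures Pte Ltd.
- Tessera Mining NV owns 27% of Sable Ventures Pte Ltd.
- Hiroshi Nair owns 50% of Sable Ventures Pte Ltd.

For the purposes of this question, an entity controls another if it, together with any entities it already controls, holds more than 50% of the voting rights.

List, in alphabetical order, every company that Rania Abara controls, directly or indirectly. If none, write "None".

Halcyon Properties LLC, Orbis Materials SA, Tessera Mining NV

Rania holds 75% of Tessera, so Rania controls Tessera.
Tessera and Rania together hold 59% + 7% = 66% of Orbis, so Rania controls Orbis.
Rania and Orbis together hold 68% + 8% = 76% of Halcyon, so Rania controls Halcyon.
No other company's threshold is met.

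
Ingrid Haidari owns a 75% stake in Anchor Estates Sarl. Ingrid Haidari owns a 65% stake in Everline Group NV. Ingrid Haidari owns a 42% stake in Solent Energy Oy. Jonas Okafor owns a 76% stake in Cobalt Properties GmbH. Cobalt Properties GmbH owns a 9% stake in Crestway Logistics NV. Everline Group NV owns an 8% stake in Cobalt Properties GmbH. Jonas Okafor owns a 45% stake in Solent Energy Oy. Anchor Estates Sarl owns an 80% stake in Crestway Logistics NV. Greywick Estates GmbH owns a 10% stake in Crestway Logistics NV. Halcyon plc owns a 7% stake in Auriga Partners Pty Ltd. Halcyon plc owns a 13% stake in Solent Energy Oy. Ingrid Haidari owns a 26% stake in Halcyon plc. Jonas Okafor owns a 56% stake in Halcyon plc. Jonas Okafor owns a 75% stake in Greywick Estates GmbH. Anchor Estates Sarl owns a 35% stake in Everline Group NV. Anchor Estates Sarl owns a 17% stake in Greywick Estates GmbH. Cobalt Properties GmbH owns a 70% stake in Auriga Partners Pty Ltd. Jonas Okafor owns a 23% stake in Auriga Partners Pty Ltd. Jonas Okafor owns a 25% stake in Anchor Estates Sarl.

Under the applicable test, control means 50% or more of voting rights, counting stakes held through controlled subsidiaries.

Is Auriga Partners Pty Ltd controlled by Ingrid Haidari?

No

Ingrid holds 75% of Anchor, so Ingrid controls Anchor.
Ingrid and Anchor together hold 65% + 35% = 100% of Everline, so Ingrid controls Everline.
Anchor holds 80% of Crestway, so Ingrid controls Crestway.
Neither Ingrid nor any entity Ingrid controls holds any voting interest in Auriga.
So Ingrid does not control Auriga.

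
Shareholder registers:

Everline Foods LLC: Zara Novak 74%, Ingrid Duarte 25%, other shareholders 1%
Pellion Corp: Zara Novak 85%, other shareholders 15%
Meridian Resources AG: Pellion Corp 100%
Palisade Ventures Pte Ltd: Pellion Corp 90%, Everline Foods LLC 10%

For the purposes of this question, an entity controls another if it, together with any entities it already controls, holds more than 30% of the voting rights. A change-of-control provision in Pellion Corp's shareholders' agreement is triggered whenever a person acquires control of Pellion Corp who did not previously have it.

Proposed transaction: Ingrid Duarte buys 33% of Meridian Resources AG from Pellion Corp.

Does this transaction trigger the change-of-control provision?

No

The purchase adds only to Ingrid's holdings (Pellion's stake shrinks), so Ingrid is the only person who could newly come to control Pellion.
Ingrid's largest direct stake is 25% in Everline, which does not meet the threshold, so Ingrid controls no company.
Neither Ingrid nor any entity Ingrid controls holds any voting interest in Pellion.
So before the transaction, Ingrid does not control Pellion.
After the purchase, Ingrid holds 33% of Meridian directly, and Pellion's stake falls to 67%.
Ingrid holds 33% of Meridian, so Ingrid controls Meridian.
After the transaction, neither Ingrid nor any entity Ingrid controls holds a voting interest in Pellion, so Ingrid still does not control it.
No new person acquires control, so the clause is not triggered.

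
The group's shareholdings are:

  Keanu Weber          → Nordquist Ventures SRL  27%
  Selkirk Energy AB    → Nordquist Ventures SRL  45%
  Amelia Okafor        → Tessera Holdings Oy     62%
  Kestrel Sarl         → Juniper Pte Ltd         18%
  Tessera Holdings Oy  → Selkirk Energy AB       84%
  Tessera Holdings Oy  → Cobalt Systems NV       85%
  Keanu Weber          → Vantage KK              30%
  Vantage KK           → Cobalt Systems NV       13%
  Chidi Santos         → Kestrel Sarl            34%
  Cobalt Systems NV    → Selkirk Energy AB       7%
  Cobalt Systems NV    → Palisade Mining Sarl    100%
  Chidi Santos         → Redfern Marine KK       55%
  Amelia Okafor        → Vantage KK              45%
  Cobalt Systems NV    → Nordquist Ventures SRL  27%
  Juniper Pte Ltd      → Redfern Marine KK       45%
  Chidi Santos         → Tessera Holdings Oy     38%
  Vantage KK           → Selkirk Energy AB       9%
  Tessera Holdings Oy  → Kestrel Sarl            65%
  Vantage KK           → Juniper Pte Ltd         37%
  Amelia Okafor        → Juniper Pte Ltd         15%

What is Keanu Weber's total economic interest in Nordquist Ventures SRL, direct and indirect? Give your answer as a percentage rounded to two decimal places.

Keanu reaches Nordquist along 4 paths.
Direct stake: 27% = 27%.
Via Vantage → Cobalt: 30% × 13% × 27% = 1.053%.
Via Vantage → Selkirk: 30% × 9% × 45% = 1.215%.
Via Vantage → Cobalt → Selkirk: 30% × 13% × 7% × 45% = 0.12285%.
Total: 27% + 1.053% + 1.215% + 0.12285% = 29.39085%.
Rounded: 29.39%.

29.39%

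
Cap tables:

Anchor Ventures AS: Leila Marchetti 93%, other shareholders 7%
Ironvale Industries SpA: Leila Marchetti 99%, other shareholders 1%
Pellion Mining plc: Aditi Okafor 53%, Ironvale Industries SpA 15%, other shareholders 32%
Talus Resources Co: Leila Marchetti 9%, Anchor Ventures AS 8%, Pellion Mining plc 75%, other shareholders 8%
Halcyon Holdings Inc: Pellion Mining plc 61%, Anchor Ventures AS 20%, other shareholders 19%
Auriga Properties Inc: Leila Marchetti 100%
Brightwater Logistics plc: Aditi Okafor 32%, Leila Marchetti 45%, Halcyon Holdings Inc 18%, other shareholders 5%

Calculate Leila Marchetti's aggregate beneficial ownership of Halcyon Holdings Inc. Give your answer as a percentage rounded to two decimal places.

Leila reaches Halcyon along 2 paths.
Via Ironvale → Pellion: 99% × 15% × 61% = 9.0585%.
Via Anchor: 93% × 20% = 18.6%.
Total: 9.0585% + 18.6% = 27.6585%.
Rounded: 27.66%.

27.66%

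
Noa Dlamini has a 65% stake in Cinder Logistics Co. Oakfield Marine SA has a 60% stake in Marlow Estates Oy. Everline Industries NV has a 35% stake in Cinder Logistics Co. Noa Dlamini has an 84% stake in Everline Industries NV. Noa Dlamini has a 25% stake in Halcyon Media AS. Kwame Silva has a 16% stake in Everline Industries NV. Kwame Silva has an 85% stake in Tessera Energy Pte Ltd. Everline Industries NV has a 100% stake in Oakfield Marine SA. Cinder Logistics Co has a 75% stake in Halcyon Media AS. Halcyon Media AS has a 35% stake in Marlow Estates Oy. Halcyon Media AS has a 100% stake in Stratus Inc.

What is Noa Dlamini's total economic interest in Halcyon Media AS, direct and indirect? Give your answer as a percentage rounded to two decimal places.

Noa reaches Halcyon along 3 paths.
Direct stake: 25% = 25%.
Via Everline → Cinder: 84% × 35% × 75% = 22.05%.
Via Cinder: 65% × 75% = 48.75%.
Total: 25% + 22.05% + 48.75% = 95.8%.
Rounded: 95.80%.

95.80%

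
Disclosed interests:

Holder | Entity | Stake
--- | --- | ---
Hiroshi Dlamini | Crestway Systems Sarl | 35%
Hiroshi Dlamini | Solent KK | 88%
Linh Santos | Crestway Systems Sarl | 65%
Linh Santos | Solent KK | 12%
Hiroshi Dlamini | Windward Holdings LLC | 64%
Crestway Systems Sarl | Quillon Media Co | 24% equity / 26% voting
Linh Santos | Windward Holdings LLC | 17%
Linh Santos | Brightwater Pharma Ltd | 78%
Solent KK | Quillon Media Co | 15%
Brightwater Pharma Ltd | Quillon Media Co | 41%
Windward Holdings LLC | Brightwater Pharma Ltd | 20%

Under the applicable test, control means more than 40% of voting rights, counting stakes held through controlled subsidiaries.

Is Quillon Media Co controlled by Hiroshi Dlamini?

No

Hiroshi holds 64% of Windward, so Hiroshi controls Windward.
Hiroshi holds 88% of Solent, so Hiroshi controls Solent.
In Quillon, Hiroshi's side holds only 15%, not > 40%.
So Hiroshi does not control Quillon.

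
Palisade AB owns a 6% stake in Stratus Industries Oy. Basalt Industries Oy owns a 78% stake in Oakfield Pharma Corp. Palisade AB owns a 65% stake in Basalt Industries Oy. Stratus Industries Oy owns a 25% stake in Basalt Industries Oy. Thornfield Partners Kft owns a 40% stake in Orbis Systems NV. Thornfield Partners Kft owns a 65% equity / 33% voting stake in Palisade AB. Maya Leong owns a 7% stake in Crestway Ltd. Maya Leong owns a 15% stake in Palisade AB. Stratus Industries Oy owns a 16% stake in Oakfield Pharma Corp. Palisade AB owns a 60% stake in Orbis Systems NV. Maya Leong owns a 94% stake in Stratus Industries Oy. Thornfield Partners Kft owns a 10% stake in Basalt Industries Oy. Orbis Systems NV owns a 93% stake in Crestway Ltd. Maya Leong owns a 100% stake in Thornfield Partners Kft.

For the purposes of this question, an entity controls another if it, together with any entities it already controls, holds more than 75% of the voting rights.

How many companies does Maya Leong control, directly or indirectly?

2

Maya holds 100% of Thornfield, so Maya controls Thornfield.
Maya holds 94% of Stratus, so Maya controls Stratus.
No other company's threshold is met.
Maya controls 2 companies.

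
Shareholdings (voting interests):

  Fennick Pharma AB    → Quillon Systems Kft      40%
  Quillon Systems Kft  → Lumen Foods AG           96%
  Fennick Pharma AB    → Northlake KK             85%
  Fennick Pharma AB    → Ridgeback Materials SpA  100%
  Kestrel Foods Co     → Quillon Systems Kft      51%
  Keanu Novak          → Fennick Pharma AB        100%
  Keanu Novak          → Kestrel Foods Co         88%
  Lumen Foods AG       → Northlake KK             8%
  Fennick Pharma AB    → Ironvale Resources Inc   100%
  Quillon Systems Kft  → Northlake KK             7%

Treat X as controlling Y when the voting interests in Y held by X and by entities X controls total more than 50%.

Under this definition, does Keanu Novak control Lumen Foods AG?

Yes

Keanu holds 100% of Fennick, so Keanu controls Fennick.
Keanu holds 88% of Kestrel, so Keanu controls Kestrel.
Fennick and Kestrel together hold 40% + 51% = 91% of Quillon, so Keanu controls Quillon.
Quillon holds 96% of Lumen, so Keanu controls Lumen.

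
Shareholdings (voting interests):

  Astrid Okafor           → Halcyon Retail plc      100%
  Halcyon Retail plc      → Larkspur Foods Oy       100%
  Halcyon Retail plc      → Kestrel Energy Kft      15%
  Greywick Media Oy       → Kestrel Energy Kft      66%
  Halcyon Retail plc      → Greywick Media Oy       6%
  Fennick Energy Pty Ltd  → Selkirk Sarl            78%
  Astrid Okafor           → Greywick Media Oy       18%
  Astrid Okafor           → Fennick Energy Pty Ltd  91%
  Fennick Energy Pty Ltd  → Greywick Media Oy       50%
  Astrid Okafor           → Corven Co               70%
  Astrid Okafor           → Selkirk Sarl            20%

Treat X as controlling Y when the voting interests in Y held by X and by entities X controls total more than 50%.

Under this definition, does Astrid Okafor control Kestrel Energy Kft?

Yes

Astrid holds 100% of Halcyon, so Astrid controls Halcyon.
Astrid holds 91% of Fennick, so Astrid controls Fennick.
Halcyon and Fennick and Astrid together hold 6% + 50% + 18% = 74% of Greywick, so Astrid controls Greywick.
Halcyon and Greywick together hold 15% + 66% = 81% of Kestrel, so Astrid controls Kestrel.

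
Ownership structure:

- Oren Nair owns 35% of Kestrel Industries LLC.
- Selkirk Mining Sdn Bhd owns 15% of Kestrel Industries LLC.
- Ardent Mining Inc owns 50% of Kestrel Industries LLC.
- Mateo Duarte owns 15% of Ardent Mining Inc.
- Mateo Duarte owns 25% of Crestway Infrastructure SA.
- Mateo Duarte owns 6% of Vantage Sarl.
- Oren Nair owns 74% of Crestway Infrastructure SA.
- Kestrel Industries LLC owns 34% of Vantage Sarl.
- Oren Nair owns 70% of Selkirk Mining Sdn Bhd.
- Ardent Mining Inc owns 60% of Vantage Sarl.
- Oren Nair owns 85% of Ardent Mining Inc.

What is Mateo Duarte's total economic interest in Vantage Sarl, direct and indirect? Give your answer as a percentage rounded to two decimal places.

17.55%

Mateo reaches Vantage along 3 paths.
Direct stake: 6% = 6%.
Via Ardent → Kestrel: 15% × 50% × 34% = 2.55%.
Via Ardent: 15% × 60% = 9%.
Total: 6% + 2.55% + 9% = 17.55%.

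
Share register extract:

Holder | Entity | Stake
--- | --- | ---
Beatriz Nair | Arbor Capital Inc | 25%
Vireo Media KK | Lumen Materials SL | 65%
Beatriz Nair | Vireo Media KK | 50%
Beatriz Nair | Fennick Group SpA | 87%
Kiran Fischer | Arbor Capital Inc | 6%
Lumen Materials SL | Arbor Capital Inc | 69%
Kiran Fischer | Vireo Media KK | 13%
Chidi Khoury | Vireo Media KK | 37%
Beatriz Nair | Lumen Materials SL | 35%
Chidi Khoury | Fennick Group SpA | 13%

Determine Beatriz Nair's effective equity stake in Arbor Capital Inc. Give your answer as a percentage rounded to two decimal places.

Beatriz reaches Arbor along 3 paths.
Via Vireo → Lumen: 50% × 65% × 69% = 22.425%.
Via Lumen: 35% × 69% = 24.15%.
Direct stake: 25% = 25%.
Total: 22.425% + 24.15% + 25% = 71.575%.
Rounded: 71.58%.

71.58%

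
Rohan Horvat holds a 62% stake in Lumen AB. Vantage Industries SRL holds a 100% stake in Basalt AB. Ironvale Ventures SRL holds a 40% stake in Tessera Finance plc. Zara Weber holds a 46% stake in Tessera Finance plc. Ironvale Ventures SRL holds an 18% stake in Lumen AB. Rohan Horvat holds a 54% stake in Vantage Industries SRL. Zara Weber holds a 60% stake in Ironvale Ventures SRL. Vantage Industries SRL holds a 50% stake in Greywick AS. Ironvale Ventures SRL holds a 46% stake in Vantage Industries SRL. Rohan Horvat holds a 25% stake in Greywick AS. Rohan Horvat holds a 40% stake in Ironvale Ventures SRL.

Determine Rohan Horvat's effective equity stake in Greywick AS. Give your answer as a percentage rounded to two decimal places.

Rohan reaches Greywick along 3 paths.
Direct stake: 25% = 25%.
Via Vantage: 54% × 50% = 27%.
Via Ironvale → Vantage: 40% × 46% × 50% = 9.2%.
Total: 25% + 27% + 9.2% = 61.2%.
Rounded: 61.20%.

61.20%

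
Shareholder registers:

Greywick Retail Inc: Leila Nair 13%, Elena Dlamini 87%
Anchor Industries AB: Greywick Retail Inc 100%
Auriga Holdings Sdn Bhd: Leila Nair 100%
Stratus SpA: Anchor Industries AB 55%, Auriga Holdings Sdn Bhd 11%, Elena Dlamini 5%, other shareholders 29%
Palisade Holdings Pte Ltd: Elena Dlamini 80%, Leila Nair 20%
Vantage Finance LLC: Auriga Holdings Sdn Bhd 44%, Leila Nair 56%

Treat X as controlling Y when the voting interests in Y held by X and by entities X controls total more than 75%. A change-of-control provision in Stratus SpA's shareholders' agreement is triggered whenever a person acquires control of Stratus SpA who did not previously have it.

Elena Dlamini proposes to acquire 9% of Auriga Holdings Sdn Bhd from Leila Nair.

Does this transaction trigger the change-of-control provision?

No

The purchase adds only to Elena's holdings (Leila's stake shrinks), so Elena is the only person who could newly come to control Stratus.
Elena holds 87% of Greywick, so Elena controls Greywick.
Greywick holds 100% of Anchor, so Elena controls Anchor.
Elena holds 80% of Palisade, so Elena controls Palisade.
In Stratus, Elena's side holds only 55% + 5% = 60%, not > 75%.
So before the transaction, Elena does not control Stratus.
After the purchase, Elena holds 9% of Auriga directly, and Leila's stake falls to 91%.
Elena's side now holds 9% of Auriga, not > 75%, so Elena still does not control Auriga.
After the transaction, Elena's side holds 55% + 5% = 60% of Stratus, not > 75%, so Elena still does not control Stratus.
No new person acquires control, so the clause is not triggered.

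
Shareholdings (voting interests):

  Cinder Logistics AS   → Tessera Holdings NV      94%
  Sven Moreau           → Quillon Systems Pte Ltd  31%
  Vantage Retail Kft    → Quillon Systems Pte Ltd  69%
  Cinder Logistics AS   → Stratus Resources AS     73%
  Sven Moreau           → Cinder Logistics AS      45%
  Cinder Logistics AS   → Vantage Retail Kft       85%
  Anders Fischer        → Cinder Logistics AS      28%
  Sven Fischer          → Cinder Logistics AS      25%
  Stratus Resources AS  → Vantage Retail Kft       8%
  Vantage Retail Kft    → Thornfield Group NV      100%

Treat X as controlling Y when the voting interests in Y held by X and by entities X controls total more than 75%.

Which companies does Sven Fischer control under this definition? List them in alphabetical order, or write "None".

None

Sven Fischer's largest direct stake is 25% in Cinder, which does not meet the threshold.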